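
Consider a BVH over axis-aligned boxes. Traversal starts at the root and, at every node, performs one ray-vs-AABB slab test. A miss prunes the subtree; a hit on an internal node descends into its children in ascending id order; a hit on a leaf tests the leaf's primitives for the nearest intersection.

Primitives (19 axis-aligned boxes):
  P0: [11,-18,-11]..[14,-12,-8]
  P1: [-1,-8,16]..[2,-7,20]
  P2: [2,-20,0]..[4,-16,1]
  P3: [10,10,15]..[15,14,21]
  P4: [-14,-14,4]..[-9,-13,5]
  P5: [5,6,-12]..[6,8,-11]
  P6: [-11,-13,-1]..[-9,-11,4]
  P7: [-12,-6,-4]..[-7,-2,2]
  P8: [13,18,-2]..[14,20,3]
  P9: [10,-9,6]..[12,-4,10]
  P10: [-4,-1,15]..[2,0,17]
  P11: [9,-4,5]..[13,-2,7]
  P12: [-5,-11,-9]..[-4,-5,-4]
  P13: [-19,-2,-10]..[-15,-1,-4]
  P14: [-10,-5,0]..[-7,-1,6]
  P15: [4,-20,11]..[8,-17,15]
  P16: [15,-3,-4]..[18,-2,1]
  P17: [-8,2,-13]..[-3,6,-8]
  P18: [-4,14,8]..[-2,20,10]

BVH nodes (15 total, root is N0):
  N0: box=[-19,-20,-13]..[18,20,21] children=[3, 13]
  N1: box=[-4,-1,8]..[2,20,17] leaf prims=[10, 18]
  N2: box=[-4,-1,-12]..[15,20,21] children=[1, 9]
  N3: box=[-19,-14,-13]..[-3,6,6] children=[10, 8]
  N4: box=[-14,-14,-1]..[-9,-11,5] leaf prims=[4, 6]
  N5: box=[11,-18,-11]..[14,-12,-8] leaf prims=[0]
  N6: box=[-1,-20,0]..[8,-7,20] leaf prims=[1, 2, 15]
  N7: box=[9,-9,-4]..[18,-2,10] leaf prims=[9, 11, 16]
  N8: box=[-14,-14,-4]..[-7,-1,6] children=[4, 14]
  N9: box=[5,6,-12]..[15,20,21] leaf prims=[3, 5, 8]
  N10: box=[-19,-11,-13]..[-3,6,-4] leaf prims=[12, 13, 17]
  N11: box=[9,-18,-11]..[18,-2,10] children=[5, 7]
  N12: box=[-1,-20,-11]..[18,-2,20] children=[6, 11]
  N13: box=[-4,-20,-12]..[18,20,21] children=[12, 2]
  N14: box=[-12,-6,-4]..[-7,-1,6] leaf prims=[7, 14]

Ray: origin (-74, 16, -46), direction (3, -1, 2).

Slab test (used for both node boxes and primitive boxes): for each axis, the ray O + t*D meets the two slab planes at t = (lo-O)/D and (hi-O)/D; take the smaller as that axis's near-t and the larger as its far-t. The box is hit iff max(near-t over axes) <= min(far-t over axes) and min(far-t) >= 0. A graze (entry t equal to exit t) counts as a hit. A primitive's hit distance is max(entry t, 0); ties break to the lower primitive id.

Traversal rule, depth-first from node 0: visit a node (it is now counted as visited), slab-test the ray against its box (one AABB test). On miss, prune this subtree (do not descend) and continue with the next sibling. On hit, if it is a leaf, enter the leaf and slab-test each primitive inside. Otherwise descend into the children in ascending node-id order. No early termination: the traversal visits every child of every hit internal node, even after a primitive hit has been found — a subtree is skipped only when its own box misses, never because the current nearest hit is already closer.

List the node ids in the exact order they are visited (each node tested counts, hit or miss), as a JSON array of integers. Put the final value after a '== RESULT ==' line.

Traverse from the root:
N0 x:[55/3,92/3] y:[-4,36] z:[33/2,67/2] -> hit [55/3,92/3], descend [3, 13]
  N3 x:[55/3,71/3] y:[10,30] z:[33/2,26] -> hit [55/3,71/3], descend [8, 10]
    N8 x:[20,67/3] y:[17,30] z:[21,26] -> hit [21,67/3], descend [4, 14]
      N4 x:[20,65/3] y:[27,30] z:[45/2,51/2] -> miss, prune
      N14 x:[62/3,67/3] y:[17,22] z:[21,26] -> hit [21,22] leaf, test {P7@t=21, P14(miss)}
    N10 x:[55/3,71/3] y:[10,27] z:[33/2,21] -> hit [55/3,21] leaf, test {P12(miss), P13(miss), P17(miss)}
  N13 x:[70/3,92/3] y:[-4,36] z:[17,67/2] -> hit [70/3,92/3], descend [2, 12]
    N2 x:[70/3,89/3] y:[-4,17] z:[17,67/2] -> miss, prune
    N12 x:[73/3,92/3] y:[18,36] z:[35/2,33] -> hit [73/3,92/3], descend [6, 11]
      N6 x:[73/3,82/3] y:[23,36] z:[23,33] -> hit [73/3,82/3] leaf, test {P1(miss), P2(miss), P15(miss)}
      N11 x:[83/3,92/3] y:[18,34] z:[35/2,28] -> hit [83/3,28], descend [5, 7]
        N5 x:[85/3,88/3] y:[28,34] z:[35/2,19] -> miss, prune
        N7 x:[83/3,92/3] y:[18,25] z:[21,28] -> miss, prune

order=[0, 3, 8, 4, 14, 10, 13, 2, 12, 6, 11, 5, 7]  |boxes|=13  |leaves|=3  hit=P7

== RESULT ==
[0, 3, 8, 4, 14, 10, 13, 2, 12, 6, 11, 5, 7]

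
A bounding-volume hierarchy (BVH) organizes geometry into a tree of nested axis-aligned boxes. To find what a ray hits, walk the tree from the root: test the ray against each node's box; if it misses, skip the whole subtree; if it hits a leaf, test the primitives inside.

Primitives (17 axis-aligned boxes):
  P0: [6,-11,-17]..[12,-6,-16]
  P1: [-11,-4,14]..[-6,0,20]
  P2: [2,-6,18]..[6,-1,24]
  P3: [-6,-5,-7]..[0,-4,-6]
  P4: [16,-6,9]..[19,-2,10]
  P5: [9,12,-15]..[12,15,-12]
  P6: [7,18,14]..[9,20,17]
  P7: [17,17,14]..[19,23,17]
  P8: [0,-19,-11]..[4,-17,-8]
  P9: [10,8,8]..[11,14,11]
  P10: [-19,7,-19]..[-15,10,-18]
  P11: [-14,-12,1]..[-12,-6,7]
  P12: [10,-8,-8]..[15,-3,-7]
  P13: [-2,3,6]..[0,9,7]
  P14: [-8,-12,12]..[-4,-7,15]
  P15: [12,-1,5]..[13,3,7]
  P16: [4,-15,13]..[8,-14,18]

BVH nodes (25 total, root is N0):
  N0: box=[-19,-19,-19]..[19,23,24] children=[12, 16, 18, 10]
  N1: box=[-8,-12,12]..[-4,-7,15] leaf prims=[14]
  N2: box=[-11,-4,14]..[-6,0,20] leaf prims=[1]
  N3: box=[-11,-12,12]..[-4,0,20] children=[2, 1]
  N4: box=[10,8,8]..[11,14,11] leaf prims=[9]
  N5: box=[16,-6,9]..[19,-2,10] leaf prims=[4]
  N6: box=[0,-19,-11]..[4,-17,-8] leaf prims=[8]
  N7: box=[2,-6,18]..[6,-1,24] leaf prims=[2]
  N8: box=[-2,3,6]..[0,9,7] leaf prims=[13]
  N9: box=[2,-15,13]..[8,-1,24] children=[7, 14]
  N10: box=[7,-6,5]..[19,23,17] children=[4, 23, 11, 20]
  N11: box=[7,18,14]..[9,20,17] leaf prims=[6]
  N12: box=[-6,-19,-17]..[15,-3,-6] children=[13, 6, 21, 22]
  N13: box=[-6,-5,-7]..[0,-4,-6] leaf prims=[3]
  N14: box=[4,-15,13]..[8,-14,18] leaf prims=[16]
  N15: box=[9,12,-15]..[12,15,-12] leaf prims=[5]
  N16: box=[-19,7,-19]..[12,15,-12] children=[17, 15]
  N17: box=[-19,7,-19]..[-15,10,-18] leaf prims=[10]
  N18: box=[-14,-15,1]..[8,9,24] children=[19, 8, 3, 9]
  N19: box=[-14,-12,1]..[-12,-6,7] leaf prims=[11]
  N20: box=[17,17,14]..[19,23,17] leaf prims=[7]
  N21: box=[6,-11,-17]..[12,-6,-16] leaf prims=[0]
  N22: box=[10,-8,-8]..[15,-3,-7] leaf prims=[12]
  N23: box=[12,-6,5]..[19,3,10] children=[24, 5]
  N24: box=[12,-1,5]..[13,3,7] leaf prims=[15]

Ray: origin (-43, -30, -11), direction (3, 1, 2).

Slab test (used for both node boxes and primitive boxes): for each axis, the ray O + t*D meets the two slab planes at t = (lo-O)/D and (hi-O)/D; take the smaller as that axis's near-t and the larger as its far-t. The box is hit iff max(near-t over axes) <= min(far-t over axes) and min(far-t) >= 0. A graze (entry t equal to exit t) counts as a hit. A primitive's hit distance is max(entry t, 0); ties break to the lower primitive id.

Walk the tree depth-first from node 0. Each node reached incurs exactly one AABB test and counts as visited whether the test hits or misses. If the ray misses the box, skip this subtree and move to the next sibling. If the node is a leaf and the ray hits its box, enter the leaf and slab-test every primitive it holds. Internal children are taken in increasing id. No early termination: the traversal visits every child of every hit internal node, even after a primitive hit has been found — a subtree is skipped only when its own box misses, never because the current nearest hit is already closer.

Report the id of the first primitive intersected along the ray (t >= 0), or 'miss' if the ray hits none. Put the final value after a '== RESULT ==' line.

Trace the traversal:
N0 x:[8,62/3] y:[11,53] z:[-4,35/2] -> hit [11,35/2], descend [10, 12, 16, 18]
  N10 x:[50/3,62/3] y:[24,53] z:[8,14] -> miss, prune
  N12 x:[37/3,58/3] y:[11,27] z:[-3,5/2] -> miss, prune
  N16 x:[8,55/3] y:[37,45] z:[-4,-1/2] -> miss, prune
  N18 x:[29/3,17] y:[15,39] z:[6,35/2] -> hit [15,17], descend [3, 8, 9, 19]
    N3 x:[32/3,13] y:[18,30] z:[23/2,31/2] -> miss, prune
    N8 x:[41/3,43/3] y:[33,39] z:[17/2,9] -> miss, prune
    N9 x:[15,17] y:[15,29] z:[12,35/2] -> hit [15,17], descend [7, 14]
      N7 x:[15,49/3] y:[24,29] z:[29/2,35/2] -> miss, prune
      N14 x:[47/3,17] y:[15,16] z:[12,29/2] -> miss, prune
    N19 x:[29/3,31/3] y:[18,24] z:[6,9] -> miss, prune

Visited [0, 10, 12, 16, 18, 3, 8, 9, 7, 14, 19]. Tests: 11 box, 0 leaf. Nearest: miss.

== RESULT ==
miss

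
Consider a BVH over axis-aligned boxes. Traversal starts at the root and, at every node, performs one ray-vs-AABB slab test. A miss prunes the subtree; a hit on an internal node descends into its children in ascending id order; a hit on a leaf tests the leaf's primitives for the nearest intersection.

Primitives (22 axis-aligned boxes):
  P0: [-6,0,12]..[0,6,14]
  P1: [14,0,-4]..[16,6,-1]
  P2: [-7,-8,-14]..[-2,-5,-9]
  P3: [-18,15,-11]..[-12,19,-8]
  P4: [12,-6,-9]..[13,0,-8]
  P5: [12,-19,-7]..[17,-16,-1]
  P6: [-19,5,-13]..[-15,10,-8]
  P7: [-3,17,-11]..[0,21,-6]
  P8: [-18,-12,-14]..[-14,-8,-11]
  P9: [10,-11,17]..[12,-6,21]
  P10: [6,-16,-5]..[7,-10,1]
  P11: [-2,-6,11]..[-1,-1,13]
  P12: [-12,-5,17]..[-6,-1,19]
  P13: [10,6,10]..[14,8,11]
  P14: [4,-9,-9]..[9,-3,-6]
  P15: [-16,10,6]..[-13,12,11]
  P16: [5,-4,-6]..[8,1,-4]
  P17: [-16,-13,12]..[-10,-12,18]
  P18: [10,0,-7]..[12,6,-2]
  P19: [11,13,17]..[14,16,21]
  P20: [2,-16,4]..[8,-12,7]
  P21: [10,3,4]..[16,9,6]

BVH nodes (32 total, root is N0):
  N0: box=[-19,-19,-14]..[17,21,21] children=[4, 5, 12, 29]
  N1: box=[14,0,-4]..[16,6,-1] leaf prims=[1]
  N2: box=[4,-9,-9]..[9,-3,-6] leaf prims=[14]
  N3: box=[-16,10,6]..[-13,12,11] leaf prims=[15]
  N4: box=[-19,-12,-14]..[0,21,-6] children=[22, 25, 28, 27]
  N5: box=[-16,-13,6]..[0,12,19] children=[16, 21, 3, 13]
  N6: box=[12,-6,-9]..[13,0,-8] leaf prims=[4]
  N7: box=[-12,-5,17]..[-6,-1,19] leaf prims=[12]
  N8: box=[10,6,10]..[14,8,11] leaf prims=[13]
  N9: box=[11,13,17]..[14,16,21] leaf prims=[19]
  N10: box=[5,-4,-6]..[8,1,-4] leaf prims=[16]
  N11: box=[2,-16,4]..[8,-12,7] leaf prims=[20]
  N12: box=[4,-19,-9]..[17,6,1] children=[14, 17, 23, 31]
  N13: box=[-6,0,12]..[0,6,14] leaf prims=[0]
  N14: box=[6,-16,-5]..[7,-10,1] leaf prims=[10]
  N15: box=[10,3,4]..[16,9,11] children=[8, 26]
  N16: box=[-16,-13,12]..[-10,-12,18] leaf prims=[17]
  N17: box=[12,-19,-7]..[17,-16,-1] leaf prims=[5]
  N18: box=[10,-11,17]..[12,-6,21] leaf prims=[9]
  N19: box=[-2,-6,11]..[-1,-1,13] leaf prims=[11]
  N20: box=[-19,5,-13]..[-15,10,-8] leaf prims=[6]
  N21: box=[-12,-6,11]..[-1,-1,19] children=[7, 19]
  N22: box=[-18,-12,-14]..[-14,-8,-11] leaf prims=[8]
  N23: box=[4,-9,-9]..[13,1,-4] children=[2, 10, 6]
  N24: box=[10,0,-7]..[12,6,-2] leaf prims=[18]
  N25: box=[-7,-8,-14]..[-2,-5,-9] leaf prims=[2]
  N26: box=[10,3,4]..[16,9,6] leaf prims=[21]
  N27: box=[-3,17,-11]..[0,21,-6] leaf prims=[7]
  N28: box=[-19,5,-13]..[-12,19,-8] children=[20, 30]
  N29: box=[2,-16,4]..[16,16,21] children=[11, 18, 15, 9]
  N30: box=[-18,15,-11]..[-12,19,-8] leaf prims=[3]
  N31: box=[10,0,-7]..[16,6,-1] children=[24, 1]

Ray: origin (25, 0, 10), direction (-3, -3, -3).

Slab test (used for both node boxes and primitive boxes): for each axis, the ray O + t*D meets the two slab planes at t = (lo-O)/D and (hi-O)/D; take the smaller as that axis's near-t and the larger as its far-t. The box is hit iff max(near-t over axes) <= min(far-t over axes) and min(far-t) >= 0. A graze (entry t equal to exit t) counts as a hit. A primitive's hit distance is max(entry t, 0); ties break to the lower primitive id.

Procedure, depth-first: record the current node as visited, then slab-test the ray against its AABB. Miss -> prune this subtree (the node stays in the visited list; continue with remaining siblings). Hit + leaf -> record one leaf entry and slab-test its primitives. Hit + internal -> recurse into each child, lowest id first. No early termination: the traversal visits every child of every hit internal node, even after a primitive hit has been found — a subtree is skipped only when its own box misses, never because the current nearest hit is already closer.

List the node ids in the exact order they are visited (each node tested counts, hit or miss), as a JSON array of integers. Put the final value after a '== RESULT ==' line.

Walk:
N0 x:[8/3,44/3] y:[-7,19/3] z:[-11/3,8] -> hit [8/3,19/3], descend [4, 5, 12, 29]
  N4 x:[25/3,44/3] y:[-7,4] z:[16/3,8] -> miss, prune
  N5 x:[25/3,41/3] y:[-4,13/3] z:[-3,4/3] -> miss, prune
  N12 x:[8/3,7] y:[-2,19/3] z:[3,19/3] -> hit [3,19/3], descend [14, 17, 23, 31]
    N14 x:[6,19/3] y:[10/3,16/3] z:[3,5] -> miss, prune
    N17 x:[8/3,13/3] y:[16/3,19/3] z:[11/3,17/3] -> miss, prune
    N23 x:[4,7] y:[-1/3,3] z:[14/3,19/3] -> miss, prune
    N31 x:[3,5] y:[-2,0] z:[11/3,17/3] -> miss, prune
  N29 x:[3,23/3] y:[-16/3,16/3] z:[-11/3,2] -> miss, prune

order=[0, 4, 5, 12, 14, 17, 23, 31, 29]  |boxes|=9  |leaves|=0  hit=miss

== RESULT ==
[0, 4, 5, 12, 14, 17, 23, 31, 29]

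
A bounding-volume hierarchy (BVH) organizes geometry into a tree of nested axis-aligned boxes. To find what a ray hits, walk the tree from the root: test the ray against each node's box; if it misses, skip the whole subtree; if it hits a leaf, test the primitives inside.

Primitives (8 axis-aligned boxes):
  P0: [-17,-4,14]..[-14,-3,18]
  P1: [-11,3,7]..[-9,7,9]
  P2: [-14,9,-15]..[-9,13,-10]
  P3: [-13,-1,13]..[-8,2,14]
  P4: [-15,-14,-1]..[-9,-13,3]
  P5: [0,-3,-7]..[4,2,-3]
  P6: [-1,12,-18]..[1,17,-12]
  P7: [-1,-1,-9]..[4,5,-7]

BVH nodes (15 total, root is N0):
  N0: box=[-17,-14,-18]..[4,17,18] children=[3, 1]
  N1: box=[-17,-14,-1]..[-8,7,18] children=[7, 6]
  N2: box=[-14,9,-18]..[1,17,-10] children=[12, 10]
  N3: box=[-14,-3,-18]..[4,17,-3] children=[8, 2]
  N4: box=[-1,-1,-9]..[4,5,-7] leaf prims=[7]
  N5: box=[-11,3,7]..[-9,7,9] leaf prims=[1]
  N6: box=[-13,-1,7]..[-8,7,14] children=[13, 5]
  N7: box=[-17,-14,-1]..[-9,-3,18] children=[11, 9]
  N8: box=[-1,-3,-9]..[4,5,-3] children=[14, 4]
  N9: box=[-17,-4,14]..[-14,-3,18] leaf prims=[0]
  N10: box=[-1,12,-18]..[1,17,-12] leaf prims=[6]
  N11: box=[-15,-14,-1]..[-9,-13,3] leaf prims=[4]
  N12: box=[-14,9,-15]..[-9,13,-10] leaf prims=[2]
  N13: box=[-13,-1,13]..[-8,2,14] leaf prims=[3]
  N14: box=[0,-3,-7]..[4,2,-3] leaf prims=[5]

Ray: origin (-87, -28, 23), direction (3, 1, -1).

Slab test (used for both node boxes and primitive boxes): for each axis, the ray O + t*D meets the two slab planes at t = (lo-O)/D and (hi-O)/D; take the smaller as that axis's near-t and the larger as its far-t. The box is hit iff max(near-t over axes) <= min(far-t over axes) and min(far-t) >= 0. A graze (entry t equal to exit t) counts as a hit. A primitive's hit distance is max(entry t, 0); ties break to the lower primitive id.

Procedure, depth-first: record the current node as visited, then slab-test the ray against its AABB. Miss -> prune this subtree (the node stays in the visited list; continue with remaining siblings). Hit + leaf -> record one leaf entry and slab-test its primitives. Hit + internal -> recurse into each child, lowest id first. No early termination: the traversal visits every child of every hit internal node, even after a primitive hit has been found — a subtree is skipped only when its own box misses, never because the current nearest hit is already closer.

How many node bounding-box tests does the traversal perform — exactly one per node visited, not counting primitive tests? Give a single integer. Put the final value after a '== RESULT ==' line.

Walk:
N0 x:[70/3,91/3] y:[14,45] z:[5,41] -> hit [70/3,91/3], descend [1, 3]
  N1 x:[70/3,79/3] y:[14,35] z:[5,24] -> hit [70/3,24], descend [6, 7]
    N6 x:[74/3,79/3] y:[27,35] z:[9,16] -> miss, prune
    N7 x:[70/3,26] y:[14,25] z:[5,24] -> hit [70/3,24], descend [9, 11]
      N9 x:[70/3,73/3] y:[24,25] z:[5,9] -> miss, prune
      N11 x:[24,26] y:[14,15] z:[20,24] -> miss, prune
  N3 x:[73/3,91/3] y:[25,45] z:[26,41] -> hit [26,91/3], descend [2, 8]
    N2 x:[73/3,88/3] y:[37,45] z:[33,41] -> miss, prune
    N8 x:[86/3,91/3] y:[25,33] z:[26,32] -> hit [86/3,91/3], descend [4, 14]
      N4 x:[86/3,91/3] y:[27,33] z:[30,32] -> hit [30,91/3] leaf, test {P7@t=30}
      N14 x:[29,91/3] y:[25,30] z:[26,30] -> hit [29,30] leaf, test {P5@t=29}

11 AABB tests over nodes [0, 1, 6, 7, 9, 11, 3, 2, 8, 4, 14]; 2 leaves entered; closest P5.

== RESULT ==
11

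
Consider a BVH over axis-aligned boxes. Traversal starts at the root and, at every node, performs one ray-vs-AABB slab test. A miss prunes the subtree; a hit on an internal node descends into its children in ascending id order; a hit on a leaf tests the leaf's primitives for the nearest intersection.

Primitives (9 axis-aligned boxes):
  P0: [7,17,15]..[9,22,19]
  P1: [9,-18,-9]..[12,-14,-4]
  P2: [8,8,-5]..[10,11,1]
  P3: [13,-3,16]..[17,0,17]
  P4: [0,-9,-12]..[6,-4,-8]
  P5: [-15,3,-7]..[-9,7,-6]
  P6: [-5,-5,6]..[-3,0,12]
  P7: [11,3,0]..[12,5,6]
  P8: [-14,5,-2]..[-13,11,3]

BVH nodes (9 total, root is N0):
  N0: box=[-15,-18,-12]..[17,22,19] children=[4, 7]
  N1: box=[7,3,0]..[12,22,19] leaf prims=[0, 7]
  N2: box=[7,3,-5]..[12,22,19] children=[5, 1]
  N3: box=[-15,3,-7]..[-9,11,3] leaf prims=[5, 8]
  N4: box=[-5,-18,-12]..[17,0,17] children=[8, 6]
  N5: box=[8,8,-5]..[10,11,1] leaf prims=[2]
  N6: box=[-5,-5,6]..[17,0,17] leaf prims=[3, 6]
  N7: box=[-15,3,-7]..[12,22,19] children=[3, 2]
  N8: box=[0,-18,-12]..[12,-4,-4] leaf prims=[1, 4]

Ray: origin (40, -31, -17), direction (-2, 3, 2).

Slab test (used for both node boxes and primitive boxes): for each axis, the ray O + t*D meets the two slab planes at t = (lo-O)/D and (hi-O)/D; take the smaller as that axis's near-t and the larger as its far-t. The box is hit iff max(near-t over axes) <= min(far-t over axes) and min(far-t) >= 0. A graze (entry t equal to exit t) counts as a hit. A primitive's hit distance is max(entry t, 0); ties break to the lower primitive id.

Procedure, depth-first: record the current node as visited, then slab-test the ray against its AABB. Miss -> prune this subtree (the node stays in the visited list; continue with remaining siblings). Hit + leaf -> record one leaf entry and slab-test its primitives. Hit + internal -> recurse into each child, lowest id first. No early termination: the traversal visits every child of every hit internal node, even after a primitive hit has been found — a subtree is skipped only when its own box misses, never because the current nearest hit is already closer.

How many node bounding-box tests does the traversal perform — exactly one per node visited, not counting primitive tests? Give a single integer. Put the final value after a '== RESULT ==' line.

Walk:
N0 x:[23/2,55/2] y:[13/3,53/3] z:[5/2,18] -> hit [23/2,53/3], descend [4, 7]
  N4 x:[23/2,45/2] y:[13/3,31/3] z:[5/2,17] -> miss, prune
  N7 x:[14,55/2] y:[34/3,53/3] z:[5,18] -> hit [14,53/3], descend [2, 3]
    N2 x:[14,33/2] y:[34/3,53/3] z:[6,18] -> hit [14,33/2], descend [1, 5]
      N1 x:[14,33/2] y:[34/3,53/3] z:[17/2,18] -> hit [14,33/2] leaf, test {P0@t=16, P7(miss)}
      N5 x:[15,16] y:[13,14] z:[6,9] -> miss, prune
    N3 x:[49/2,55/2] y:[34/3,14] z:[5,10] -> miss, prune

order=[0, 4, 7, 2, 1, 5, 3]  |boxes|=7  |leaves|=1  hit=P0

== RESULT ==
7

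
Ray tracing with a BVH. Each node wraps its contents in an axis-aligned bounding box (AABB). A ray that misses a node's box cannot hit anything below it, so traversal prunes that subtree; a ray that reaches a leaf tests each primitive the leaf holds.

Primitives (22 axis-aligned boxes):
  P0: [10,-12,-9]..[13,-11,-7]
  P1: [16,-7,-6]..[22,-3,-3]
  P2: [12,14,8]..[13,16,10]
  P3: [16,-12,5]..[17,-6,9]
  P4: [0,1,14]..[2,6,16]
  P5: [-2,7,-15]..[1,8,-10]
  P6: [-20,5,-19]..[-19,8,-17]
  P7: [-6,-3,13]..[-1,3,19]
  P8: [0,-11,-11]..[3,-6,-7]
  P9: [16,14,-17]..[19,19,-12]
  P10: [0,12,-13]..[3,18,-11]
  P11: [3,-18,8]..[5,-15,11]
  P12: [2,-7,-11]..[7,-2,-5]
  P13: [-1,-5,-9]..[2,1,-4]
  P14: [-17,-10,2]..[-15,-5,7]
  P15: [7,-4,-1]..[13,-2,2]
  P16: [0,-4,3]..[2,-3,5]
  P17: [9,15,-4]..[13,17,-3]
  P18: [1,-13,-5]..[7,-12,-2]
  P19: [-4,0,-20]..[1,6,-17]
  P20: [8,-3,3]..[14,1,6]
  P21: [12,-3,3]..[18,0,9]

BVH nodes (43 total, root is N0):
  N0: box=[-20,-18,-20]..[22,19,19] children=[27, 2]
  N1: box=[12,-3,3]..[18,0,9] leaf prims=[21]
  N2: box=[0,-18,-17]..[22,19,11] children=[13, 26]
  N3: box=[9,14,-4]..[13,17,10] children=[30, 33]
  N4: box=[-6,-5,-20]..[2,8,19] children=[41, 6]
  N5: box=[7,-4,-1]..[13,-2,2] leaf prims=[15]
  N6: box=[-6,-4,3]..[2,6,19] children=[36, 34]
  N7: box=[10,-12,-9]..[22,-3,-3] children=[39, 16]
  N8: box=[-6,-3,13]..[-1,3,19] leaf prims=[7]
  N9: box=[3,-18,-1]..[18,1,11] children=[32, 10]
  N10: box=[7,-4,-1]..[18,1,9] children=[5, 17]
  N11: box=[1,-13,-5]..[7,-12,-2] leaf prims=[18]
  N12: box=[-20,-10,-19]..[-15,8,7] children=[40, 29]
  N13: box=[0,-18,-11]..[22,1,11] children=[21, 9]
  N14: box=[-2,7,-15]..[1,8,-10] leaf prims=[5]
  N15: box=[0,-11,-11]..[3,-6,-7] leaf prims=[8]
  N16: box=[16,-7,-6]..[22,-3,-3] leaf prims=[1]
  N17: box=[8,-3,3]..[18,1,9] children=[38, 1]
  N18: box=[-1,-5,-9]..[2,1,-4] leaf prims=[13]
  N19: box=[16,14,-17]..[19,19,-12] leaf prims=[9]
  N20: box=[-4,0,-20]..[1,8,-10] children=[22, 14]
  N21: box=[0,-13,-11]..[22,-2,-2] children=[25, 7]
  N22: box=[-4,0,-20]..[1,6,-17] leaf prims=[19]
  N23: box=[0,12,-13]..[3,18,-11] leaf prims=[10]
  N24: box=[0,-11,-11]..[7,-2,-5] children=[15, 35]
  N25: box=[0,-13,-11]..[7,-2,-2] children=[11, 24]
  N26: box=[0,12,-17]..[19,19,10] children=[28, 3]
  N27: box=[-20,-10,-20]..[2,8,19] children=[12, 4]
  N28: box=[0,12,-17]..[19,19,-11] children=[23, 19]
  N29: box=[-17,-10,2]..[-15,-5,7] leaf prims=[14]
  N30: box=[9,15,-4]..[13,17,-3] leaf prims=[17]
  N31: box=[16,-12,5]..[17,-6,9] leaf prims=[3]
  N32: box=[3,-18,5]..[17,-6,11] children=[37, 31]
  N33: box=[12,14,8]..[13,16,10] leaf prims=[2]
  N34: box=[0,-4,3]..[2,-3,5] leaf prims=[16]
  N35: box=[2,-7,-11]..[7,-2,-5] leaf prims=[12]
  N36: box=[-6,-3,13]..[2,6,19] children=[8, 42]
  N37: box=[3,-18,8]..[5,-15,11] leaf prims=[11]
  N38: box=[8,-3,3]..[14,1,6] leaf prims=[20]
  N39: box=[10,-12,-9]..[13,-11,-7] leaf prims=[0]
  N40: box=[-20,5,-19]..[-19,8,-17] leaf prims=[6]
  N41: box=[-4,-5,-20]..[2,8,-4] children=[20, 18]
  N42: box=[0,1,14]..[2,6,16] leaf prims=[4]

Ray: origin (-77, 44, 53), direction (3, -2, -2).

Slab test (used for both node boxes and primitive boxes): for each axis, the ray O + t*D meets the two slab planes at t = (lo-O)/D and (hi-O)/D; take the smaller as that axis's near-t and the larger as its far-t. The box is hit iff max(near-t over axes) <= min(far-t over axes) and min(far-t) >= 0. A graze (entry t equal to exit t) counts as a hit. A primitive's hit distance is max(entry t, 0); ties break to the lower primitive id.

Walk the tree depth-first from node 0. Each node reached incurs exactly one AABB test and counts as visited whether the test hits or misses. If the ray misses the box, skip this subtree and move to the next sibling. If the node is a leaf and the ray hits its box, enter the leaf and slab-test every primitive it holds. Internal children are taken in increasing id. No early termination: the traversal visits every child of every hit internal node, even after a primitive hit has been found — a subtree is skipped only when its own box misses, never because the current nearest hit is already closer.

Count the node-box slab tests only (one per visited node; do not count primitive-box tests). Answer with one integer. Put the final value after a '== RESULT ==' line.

Walk:
N0 x:[19,33] y:[25/2,31] z:[17,73/2] -> hit [19,31], descend [2, 27]
  N2 x:[77/3,33] y:[25/2,31] z:[21,35] -> hit [77/3,31], descend [13, 26]
    N13 x:[77/3,33] y:[43/2,31] z:[21,32] -> hit [77/3,31], descend [9, 21]
      N9 x:[80/3,95/3] y:[43/2,31] z:[21,27] -> hit [80/3,27], descend [10, 32]
        N10 x:[28,95/3] y:[43/2,24] z:[22,27] -> miss, prune
        N32 x:[80/3,94/3] y:[25,31] z:[21,24] -> miss, prune
      N21 x:[77/3,33] y:[23,57/2] z:[55/2,32] -> hit [55/2,57/2], descend [7, 25]
        N7 x:[29,33] y:[47/2,28] z:[28,31] -> miss, prune
        N25 x:[77/3,28] y:[23,57/2] z:[55/2,32] -> hit [55/2,28], descend [11, 24]
          N11 x:[26,28] y:[28,57/2] z:[55/2,29] -> hit [28,28] leaf, test {P18@t=28}
          N24 x:[77/3,28] y:[23,55/2] z:[29,32] -> miss, prune
    N26 x:[77/3,32] y:[25/2,16] z:[43/2,35] -> miss, prune
  N27 x:[19,79/3] y:[18,27] z:[17,73/2] -> hit [19,79/3], descend [4, 12]
    N4 x:[71/3,79/3] y:[18,49/2] z:[17,73/2] -> hit [71/3,49/2], descend [6, 41]
      N6 x:[71/3,79/3] y:[19,24] z:[17,25] -> hit [71/3,24], descend [34, 36]
        N34 x:[77/3,79/3] y:[47/2,24] z:[24,25] -> miss, prune
        N36 x:[71/3,79/3] y:[19,47/2] z:[17,20] -> miss, prune
      N41 x:[73/3,79/3] y:[18,49/2] z:[57/2,73/2] -> miss, prune
    N12 x:[19,62/3] y:[18,27] z:[23,36] -> miss, prune

Summary -> nodes [0, 2, 13, 9, 10, 32, 21, 7, 25, 11, 24, 26, 27, 4, 6, 34, 36, 41, 12]; box-tests=19; leaf-entries=1; first=P18

== RESULT ==
19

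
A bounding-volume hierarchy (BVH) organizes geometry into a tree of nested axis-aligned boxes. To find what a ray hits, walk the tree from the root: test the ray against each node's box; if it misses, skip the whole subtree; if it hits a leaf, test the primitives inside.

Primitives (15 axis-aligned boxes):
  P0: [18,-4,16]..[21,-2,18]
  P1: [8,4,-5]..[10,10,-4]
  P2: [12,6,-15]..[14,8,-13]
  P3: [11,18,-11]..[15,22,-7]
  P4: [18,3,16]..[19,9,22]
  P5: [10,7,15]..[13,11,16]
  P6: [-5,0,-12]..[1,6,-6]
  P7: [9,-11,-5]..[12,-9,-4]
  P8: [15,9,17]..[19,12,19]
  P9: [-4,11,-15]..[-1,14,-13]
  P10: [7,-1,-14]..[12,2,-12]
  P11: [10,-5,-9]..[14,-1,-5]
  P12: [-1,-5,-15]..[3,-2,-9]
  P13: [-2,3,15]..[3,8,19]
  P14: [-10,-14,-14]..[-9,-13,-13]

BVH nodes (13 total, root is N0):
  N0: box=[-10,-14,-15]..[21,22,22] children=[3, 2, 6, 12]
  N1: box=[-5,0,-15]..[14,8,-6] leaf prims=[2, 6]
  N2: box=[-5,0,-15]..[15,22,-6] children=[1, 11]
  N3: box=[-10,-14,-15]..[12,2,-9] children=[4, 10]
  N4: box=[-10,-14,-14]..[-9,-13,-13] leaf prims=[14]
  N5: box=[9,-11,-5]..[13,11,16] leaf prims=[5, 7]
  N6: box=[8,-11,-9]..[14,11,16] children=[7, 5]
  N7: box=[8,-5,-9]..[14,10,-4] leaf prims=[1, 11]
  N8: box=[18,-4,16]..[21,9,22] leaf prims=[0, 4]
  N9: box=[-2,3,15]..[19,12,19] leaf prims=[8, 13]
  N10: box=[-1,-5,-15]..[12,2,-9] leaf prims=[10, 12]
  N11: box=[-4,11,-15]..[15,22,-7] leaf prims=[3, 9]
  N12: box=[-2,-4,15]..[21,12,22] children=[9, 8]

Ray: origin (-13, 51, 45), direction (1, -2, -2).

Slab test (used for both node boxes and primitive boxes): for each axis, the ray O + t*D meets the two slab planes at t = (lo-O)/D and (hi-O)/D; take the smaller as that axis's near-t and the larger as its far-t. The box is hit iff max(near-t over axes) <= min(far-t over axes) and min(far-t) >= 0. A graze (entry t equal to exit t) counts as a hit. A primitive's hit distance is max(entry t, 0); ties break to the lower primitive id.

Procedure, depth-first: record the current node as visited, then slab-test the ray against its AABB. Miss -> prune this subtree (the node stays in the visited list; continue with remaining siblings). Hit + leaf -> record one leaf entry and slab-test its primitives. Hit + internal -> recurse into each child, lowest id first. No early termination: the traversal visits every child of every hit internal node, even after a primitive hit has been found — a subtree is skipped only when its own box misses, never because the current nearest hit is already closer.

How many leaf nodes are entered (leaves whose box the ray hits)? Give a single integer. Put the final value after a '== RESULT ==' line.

Walk:
N0 x:[3,34] y:[29/2,65/2] z:[23/2,30] -> hit [29/2,30], descend [2, 3, 6, 12]
  N2 x:[8,28] y:[29/2,51/2] z:[51/2,30] -> hit [51/2,51/2], descend [1, 11]
    N1 x:[8,27] y:[43/2,51/2] z:[51/2,30] -> hit [51/2,51/2] leaf, test {P2(miss), P6(miss)}
    N11 x:[9,28] y:[29/2,20] z:[26,30] -> miss, prune
  N3 x:[3,25] y:[49/2,65/2] z:[27,30] -> miss, prune
  N6 x:[21,27] y:[20,31] z:[29/2,27] -> hit [21,27], descend [5, 7]
    N5 x:[22,26] y:[20,31] z:[29/2,25] -> hit [22,25] leaf, test {P5(miss), P7(miss)}
    N7 x:[21,27] y:[41/2,28] z:[49/2,27] -> hit [49/2,27] leaf, test {P1(miss), P11@t=26}
  N12 x:[11,34] y:[39/2,55/2] z:[23/2,15] -> miss, prune

Summary -> nodes [0, 2, 1, 11, 3, 6, 5, 7, 12]; box-tests=9; leaf-entries=3; first=P11

== RESULT ==
3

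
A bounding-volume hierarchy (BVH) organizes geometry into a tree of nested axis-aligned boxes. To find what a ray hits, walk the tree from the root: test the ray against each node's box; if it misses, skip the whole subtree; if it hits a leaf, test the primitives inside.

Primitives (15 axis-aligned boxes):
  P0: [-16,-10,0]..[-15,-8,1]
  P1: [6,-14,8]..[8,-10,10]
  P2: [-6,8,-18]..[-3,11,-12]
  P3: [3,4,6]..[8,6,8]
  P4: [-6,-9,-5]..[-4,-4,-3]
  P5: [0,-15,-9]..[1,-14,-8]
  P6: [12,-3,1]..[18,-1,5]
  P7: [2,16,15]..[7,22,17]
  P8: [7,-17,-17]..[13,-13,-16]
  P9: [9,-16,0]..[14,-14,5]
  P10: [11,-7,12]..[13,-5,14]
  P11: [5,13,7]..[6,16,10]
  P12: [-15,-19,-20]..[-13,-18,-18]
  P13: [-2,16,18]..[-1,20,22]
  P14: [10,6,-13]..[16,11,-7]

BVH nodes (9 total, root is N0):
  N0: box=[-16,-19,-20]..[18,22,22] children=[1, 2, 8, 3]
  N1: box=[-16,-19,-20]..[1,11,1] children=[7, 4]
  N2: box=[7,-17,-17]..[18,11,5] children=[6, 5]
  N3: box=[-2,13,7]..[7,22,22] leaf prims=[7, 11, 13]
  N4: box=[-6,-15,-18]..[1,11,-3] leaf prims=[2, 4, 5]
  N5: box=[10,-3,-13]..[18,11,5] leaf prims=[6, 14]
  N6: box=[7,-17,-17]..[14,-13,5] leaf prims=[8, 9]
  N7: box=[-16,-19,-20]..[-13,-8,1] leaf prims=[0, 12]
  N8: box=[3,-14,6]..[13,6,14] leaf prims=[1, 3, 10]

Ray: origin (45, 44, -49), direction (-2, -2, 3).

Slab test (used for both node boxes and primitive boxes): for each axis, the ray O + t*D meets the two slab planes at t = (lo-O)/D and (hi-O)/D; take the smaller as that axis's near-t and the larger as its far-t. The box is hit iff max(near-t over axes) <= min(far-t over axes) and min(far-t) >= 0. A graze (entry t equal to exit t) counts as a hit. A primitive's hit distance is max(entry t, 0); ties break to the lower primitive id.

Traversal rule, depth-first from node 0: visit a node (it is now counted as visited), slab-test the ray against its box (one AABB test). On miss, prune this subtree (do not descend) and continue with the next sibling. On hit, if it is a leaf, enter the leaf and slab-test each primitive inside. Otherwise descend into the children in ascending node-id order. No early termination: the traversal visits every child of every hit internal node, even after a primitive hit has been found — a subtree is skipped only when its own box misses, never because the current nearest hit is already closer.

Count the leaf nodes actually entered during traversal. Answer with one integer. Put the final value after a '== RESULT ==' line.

Walk:
N0 x:[27/2,61/2] y:[11,63/2] z:[29/3,71/3] -> hit [27/2,71/3], descend [1, 2, 3, 8]
  N1 x:[22,61/2] y:[33/2,63/2] z:[29/3,50/3] -> miss, prune
  N2 x:[27/2,19] y:[33/2,61/2] z:[32/3,18] -> hit [33/2,18], descend [5, 6]
    N5 x:[27/2,35/2] y:[33/2,47/2] z:[12,18] -> hit [33/2,35/2] leaf, test {P6(miss), P14(miss)}
    N6 x:[31/2,19] y:[57/2,61/2] z:[32/3,18] -> miss, prune
  N3 x:[19,47/2] y:[11,31/2] z:[56/3,71/3] -> miss, prune
  N8 x:[16,21] y:[19,29] z:[55/3,21] -> hit [19,21] leaf, test {P1(miss), P3@t=19, P10(miss)}

7 AABB tests over nodes [0, 1, 2, 5, 6, 3, 8]; 2 leaves entered; closest P3.

== RESULT ==
2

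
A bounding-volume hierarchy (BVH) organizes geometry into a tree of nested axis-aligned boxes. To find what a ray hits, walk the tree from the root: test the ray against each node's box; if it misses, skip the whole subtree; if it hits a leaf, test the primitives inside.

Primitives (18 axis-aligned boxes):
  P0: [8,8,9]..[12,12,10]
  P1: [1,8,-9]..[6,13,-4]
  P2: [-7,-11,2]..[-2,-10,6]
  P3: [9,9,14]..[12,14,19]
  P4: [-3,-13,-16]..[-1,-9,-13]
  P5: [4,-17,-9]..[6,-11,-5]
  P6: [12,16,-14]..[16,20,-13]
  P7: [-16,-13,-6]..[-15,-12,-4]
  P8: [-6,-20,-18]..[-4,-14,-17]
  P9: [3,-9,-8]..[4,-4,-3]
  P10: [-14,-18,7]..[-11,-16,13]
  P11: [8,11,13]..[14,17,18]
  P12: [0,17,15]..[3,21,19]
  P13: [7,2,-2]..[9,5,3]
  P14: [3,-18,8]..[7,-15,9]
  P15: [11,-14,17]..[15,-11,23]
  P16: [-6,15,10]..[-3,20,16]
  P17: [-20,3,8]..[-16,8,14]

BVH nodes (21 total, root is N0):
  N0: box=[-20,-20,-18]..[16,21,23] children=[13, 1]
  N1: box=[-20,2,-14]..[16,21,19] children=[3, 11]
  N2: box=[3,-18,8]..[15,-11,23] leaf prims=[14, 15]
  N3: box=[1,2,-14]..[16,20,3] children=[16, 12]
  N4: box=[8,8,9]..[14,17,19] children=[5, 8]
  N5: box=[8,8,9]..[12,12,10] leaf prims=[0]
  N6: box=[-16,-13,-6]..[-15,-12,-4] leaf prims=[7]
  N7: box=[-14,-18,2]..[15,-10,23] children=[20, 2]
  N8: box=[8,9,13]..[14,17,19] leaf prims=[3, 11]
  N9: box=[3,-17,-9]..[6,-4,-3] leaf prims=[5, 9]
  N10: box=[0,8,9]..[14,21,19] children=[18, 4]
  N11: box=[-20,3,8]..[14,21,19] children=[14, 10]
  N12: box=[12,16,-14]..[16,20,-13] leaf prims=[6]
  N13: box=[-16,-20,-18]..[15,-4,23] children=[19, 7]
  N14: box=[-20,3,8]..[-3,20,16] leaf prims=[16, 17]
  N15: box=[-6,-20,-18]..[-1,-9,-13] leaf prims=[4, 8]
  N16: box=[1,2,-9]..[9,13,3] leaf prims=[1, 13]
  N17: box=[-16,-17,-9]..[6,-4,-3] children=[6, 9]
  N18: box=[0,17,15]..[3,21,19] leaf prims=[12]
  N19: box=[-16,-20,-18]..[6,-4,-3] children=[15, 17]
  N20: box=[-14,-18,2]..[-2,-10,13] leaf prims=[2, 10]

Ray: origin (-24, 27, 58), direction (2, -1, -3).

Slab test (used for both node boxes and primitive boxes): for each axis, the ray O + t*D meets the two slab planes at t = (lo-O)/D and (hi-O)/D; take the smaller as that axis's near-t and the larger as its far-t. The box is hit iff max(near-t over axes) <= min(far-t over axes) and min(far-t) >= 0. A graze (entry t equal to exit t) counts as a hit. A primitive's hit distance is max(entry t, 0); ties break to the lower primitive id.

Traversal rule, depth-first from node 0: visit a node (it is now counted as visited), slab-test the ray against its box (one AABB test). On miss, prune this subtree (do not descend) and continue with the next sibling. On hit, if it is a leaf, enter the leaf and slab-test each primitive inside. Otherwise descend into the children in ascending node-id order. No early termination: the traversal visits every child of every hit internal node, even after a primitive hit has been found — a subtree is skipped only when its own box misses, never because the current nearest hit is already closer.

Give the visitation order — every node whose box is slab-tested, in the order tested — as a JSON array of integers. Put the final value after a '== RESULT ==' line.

Traverse from the root:
N0 x:[2,20] y:[6,47] z:[35/3,76/3] -> hit [35/3,20], descend [1, 13]
  N1 x:[2,20] y:[6,25] z:[13,24] -> hit [13,20], descend [3, 11]
    N3 x:[25/2,20] y:[7,25] z:[55/3,24] -> hit [55/3,20], descend [12, 16]
      N12 x:[18,20] y:[7,11] z:[71/3,24] -> miss, prune
      N16 x:[25/2,33/2] y:[14,25] z:[55/3,67/3] -> miss, prune
    N11 x:[2,19] y:[6,24] z:[13,50/3] -> hit [13,50/3], descend [10, 14]
      N10 x:[12,19] y:[6,19] z:[13,49/3] -> hit [13,49/3], descend [4, 18]
        N4 x:[16,19] y:[10,19] z:[13,49/3] -> hit [16,49/3], descend [5, 8]
          N5 x:[16,18] y:[15,19] z:[16,49/3] -> hit [16,49/3] leaf, test {P0@t=16}
          N8 x:[16,19] y:[10,18] z:[13,15] -> miss, prune
        N18 x:[12,27/2] y:[6,10] z:[13,43/3] -> miss, prune
      N14 x:[2,21/2] y:[7,24] z:[14,50/3] -> miss, prune
  N13 x:[4,39/2] y:[31,47] z:[35/3,76/3] -> miss, prune

13 AABB tests over nodes [0, 1, 3, 12, 16, 11, 10, 4, 5, 8, 18, 14, 13]; 1 leaf entered; closest P0.

== RESULT ==
[0, 1, 3, 12, 16, 11, 10, 4, 5, 8, 18, 14, 13]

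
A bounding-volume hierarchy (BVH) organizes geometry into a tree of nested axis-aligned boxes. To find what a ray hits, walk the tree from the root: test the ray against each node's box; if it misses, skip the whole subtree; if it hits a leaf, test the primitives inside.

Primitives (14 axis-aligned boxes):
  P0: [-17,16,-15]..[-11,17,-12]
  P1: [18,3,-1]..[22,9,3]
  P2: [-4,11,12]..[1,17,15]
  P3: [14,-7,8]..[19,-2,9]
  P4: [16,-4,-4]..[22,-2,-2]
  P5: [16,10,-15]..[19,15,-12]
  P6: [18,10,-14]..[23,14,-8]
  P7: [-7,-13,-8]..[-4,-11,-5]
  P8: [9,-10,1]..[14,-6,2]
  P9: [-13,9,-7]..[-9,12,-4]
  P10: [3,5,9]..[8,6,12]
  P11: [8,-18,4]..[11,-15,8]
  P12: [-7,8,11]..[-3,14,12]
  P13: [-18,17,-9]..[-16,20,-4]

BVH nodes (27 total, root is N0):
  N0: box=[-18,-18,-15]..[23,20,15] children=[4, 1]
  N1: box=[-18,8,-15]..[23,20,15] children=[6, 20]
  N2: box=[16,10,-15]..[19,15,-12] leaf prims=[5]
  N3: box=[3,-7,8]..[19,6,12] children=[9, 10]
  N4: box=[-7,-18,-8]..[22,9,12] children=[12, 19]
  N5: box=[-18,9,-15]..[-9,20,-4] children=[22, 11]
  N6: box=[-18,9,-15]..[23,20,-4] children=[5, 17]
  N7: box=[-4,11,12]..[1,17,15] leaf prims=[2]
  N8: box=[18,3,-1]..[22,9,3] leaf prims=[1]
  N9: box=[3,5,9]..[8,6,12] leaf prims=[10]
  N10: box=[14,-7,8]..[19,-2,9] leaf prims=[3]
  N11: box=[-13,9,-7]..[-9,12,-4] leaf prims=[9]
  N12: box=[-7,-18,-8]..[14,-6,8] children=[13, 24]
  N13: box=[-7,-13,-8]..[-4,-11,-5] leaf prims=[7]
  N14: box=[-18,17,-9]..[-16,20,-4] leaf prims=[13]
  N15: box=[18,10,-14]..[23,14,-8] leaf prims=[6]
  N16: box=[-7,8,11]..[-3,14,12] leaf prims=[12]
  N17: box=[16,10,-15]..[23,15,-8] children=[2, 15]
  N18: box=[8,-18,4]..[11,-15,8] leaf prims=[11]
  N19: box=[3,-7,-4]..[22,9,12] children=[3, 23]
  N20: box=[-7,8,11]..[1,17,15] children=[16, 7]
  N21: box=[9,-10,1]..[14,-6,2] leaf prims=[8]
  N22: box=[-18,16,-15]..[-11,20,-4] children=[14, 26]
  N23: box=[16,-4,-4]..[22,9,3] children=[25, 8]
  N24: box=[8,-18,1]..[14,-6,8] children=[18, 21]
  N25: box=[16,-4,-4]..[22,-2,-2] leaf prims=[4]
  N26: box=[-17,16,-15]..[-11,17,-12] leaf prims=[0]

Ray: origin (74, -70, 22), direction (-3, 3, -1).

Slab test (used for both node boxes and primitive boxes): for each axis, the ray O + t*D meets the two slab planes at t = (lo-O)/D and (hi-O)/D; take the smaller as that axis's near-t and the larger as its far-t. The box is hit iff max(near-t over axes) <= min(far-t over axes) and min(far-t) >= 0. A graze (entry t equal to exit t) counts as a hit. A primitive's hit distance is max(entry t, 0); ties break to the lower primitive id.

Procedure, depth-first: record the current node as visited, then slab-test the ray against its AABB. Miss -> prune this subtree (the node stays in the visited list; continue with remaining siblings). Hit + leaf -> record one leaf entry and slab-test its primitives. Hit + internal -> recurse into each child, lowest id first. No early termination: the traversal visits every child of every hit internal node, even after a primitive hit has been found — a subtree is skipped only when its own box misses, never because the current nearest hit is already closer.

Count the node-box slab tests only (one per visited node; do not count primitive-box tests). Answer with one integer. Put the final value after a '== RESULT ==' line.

Trace the traversal:
N0 x:[17,92/3] y:[52/3,30] z:[7,37] -> hit [52/3,30], descend [1, 4]
  N1 x:[17,92/3] y:[26,30] z:[7,37] -> hit [26,30], descend [6, 20]
    N6 x:[17,92/3] y:[79/3,30] z:[26,37] -> hit [79/3,30], descend [5, 17]
      N5 x:[83/3,92/3] y:[79/3,30] z:[26,37] -> hit [83/3,30], descend [11, 22]
        N11 x:[83/3,29] y:[79/3,82/3] z:[26,29] -> miss, prune
        N22 x:[85/3,92/3] y:[86/3,30] z:[26,37] -> hit [86/3,30], descend [14, 26]
          N14 x:[30,92/3] y:[29,30] z:[26,31] -> hit [30,30] leaf, test {P13@t=30}
          N26 x:[85/3,91/3] y:[86/3,29] z:[34,37] -> miss, prune
      N17 x:[17,58/3] y:[80/3,85/3] z:[30,37] -> miss, prune
    N20 x:[73/3,27] y:[26,29] z:[7,11] -> miss, prune
  N4 x:[52/3,27] y:[52/3,79/3] z:[10,30] -> hit [52/3,79/3], descend [12, 19]
    N12 x:[20,27] y:[52/3,64/3] z:[14,30] -> hit [20,64/3], descend [13, 24]
      N13 x:[26,27] y:[19,59/3] z:[27,30] -> miss, prune
      N24 x:[20,22] y:[52/3,64/3] z:[14,21] -> hit [20,21], descend [18, 21]
        N18 x:[21,22] y:[52/3,55/3] z:[14,18] -> miss, prune
        N21 x:[20,65/3] y:[20,64/3] z:[20,21] -> hit [20,21] leaf, test {P8@t=20}
    N19 x:[52/3,71/3] y:[21,79/3] z:[10,26] -> hit [21,71/3], descend [3, 23]
      N3 x:[55/3,71/3] y:[21,76/3] z:[10,14] -> miss, prune
      N23 x:[52/3,58/3] y:[22,79/3] z:[19,26] -> miss, prune

Summary -> nodes [0, 1, 6, 5, 11, 22, 14, 26, 17, 20, 4, 12, 13, 24, 18, 21, 19, 3, 23]; box-tests=19; leaf-entries=2; first=P8

== RESULT ==
19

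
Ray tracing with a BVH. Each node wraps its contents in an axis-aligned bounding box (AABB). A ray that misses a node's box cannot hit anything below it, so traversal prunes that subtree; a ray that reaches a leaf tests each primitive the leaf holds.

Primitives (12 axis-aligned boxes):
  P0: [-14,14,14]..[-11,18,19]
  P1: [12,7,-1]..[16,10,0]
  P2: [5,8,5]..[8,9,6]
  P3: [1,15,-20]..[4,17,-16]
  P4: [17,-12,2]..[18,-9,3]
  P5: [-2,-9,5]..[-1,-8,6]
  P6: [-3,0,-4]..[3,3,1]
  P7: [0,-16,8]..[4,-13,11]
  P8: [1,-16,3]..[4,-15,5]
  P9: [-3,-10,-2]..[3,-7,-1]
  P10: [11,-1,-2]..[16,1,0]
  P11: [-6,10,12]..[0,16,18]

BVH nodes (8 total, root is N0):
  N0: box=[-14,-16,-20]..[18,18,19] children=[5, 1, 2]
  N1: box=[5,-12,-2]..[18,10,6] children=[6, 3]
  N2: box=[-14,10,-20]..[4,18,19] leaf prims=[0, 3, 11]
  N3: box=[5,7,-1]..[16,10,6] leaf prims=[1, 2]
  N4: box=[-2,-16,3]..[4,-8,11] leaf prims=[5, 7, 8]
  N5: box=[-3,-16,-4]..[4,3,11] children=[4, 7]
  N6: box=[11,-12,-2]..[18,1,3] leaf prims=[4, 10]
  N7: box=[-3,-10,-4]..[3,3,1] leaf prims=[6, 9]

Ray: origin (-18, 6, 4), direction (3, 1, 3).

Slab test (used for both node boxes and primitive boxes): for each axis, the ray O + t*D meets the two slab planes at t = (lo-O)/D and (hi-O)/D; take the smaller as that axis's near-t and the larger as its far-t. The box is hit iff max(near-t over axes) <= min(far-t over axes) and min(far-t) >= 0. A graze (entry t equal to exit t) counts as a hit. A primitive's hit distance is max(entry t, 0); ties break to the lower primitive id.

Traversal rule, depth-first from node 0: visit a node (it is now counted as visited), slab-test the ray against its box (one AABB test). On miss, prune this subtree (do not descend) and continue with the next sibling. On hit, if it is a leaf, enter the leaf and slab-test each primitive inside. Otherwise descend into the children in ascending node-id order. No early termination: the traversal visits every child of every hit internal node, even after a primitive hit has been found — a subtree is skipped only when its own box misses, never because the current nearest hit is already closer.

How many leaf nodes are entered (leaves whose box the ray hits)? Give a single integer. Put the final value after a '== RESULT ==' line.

Trace the traversal:
N0 x:[4/3,12] y:[-22,12] z:[-8,5] -> hit [4/3,5], descend [1, 2, 5]
  N1 x:[23/3,12] y:[-18,4] z:[-2,2/3] -> miss, prune
  N2 x:[4/3,22/3] y:[4,12] z:[-8,5] -> hit [4,5] leaf, test {P0(miss), P3(miss), P11@t=4}
  N5 x:[5,22/3] y:[-22,-3] z:[-8/3,7/3] -> miss, prune

Visited [0, 1, 2, 5]. Tests: 4 box, 1 leaf. Nearest: P11.

== RESULT ==
1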